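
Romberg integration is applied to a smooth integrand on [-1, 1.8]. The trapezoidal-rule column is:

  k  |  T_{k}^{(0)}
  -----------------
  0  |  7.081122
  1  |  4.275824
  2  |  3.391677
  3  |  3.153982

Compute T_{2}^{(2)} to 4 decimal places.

3.0807

Richardson extrapolation on the trapezoidal column (denominator 4−1=3):
T_{1}^{(1)} = 4.275824 + (4.275824 − 7.081122)/3 = 3.340725
T_{2}^{(1)} = (4·3.391677 − 4.275824) / 3 = 3.096961
T_{2}^{(2)} = (16·3.096961 − 3.340725) / 15 = 3.080710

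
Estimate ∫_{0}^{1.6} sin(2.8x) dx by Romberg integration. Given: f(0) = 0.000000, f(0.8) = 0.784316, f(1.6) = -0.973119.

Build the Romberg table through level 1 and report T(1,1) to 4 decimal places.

0.5771

T(0,0) (trapezoid, 1 panel, h=1.6000): -0.778495
T(1,0) (trapezoid, 2 panels, h=0.8000): 0.238205
T(1,1) = 0.238205 + (0.238205 − (-0.778495))/3 = 0.577105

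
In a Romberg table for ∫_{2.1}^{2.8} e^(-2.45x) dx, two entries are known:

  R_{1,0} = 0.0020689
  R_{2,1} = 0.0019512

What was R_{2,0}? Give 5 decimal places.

From R_{2,1} = (4·R_{2,0} − R_{1,0})/3, solve for R_{2,0}:
4·R_{2,0} = 3·0.0019512 + 0.0020689 = 0.0079225
R_{2,0} = 0.0019806

0.00198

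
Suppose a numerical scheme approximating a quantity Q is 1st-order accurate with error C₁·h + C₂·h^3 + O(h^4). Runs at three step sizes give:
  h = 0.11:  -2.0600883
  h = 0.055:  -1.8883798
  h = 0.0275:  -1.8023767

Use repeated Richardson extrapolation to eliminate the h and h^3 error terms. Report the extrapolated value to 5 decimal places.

-1.71633

First eliminate the h term (factor 2^1 = 2):
  B₁ = (2·(-1.8883798) − (-2.0600883))/1 = -1.7166713
  B₂ = (2·(-1.8023767) − (-1.8883798))/1 = -1.7163736
Then eliminate the h^3 term (factor 2^3 = 8):
  (8·(-1.7163736) − (-1.7166713))/7 = -1.7163311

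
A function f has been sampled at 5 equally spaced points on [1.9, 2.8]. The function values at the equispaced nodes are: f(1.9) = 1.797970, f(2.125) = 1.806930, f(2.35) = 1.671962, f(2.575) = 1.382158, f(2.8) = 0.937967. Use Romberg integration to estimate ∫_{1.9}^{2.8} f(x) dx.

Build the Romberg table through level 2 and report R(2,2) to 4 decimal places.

1.4127

R(0,0) (trapezoid, 1 panel, h=0.9000): 1.231172
R(1,0) (trapezoid, 2 panels, h=0.4500): 1.367969
R(2,0) (trapezoid, 4 panels, h=0.2250): 1.401529
R(1,1) = 1.367969 + (1.367969 − 1.231172)/3 = 1.413568
R(2,1) = 1.401529 + (1.401529 − 1.367969)/3 = 1.412716
R(2,2) = 1.412716 + (1.412716 − 1.413568)/15 = 1.412659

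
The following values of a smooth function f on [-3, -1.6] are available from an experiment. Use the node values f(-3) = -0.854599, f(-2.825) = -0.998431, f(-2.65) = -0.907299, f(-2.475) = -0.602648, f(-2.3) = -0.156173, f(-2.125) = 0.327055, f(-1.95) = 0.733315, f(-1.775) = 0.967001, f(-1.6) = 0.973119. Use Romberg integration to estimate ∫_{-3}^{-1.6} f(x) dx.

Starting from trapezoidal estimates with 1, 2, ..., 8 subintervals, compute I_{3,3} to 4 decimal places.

-0.1032

I_{0,0} (trapezoid, 1 panel, h=1.4000): 0.082964
I_{1,0} (trapezoid, 2 panels, h=0.7000): -0.067839
I_{2,0} (trapezoid, 4 panels, h=0.3500): -0.094814
I_{3,0} (trapezoid, 8 panels, h=0.1750): -0.101136
I_{1,1} = -0.067839 + (-0.067839 − 0.082964)/3 = -0.118107
I_{2,1} = -0.094814 + (-0.094814 − (-0.067839))/3 = -0.103806
I_{3,1} = -0.101136 + (-0.101136 − (-0.094814))/3 = -0.103243
I_{2,2} = -0.103806 + (-0.103806 − (-0.118107))/15 = -0.102853
I_{3,2} = -0.103243 + (-0.103243 − (-0.103806))/15 = -0.103205
I_{3,3} = -0.103205 + (-0.103205 − (-0.102853))/63 = -0.103211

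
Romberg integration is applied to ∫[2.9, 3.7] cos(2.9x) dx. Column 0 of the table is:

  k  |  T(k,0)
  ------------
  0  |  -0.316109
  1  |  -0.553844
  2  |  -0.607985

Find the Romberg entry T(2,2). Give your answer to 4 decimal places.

-0.6256

Richardson extrapolation on the trapezoidal column (denominator 4−1=3):
T(1,1) = -0.553844 + (-0.553844 − (-0.316109))/3 = -0.633089
T(2,1) = (4·(-0.607985) − (-0.553844)) / 3 = -0.626032
T(2,2) = (16·(-0.626032) − (-0.633089)) / 15 = -0.625562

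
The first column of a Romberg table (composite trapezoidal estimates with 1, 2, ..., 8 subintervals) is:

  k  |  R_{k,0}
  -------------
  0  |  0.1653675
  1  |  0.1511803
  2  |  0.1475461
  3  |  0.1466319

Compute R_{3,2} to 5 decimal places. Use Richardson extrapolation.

Richardson extrapolation on the trapezoidal column (denominator 4−1=3):
R_{2,1} = (4·0.1475461 − 0.1511803) / 3 = 0.1463347
R_{3,1} = (4·0.1466319 − 0.1475461) / 3 = 0.1463272
R_{3,2} = 0.1463272 + (0.1463272 − 0.1463347)/15 = 0.1463267

0.14633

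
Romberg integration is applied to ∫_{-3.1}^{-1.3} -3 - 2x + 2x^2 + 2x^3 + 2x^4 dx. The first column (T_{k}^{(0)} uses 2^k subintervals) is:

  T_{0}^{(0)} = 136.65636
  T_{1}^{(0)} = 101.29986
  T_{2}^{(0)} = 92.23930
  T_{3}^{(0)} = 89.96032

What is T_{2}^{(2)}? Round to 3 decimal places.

89.199

Richardson extrapolation on the trapezoidal column (denominator 4−1=3):
T_{1}^{(1)} = 101.29986 + (101.29986 − 136.65636)/3 = 89.51436
T_{2}^{(1)} = 92.23930 + (92.23930 − 101.29986)/3 = 89.21911
T_{2}^{(2)} = 89.21911 + (89.21911 − 89.51436)/15 = 89.19943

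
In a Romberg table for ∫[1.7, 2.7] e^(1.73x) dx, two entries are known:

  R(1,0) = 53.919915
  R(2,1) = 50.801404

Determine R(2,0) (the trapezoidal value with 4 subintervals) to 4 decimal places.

51.5810

From R(2,1) = (4·R(2,0) − R(1,0))/3, solve for R(2,0):
4·R(2,0) = 3·50.801404 + 53.919915 = 206.324127
R(2,0) = 51.581032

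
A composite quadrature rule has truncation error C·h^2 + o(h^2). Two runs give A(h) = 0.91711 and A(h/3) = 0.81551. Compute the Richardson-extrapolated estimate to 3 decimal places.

0.803

The leading error scales as h^2; refining by a factor of 3 reduces it by 3^2 = 9.
Extrapolated value = (9·A(h/3) − A(h)) / (9 − 1)
= (9·0.81551 − 0.91711) / 8
= 6.42248 / 8 = 0.80281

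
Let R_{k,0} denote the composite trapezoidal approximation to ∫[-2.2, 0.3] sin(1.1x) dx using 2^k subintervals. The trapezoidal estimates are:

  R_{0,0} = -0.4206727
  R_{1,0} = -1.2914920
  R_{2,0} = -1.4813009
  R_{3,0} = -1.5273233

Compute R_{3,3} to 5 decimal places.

Richardson extrapolation on the trapezoidal column (denominator 4−1=3):
R_{1,1} = -1.2914920 + (-1.2914920 − (-0.4206727))/3 = -1.5817651
R_{2,1} = -1.4813009 + (-1.4813009 − (-1.2914920))/3 = -1.5445705
R_{3,1} = -1.5273233 + (-1.5273233 − (-1.4813009))/3 = -1.5426641
R_{2,2} = (16·(-1.5445705) − (-1.5817651)) / 15 = -1.5420909
R_{3,2} = -1.5426641 + (-1.5426641 − (-1.5445705))/15 = -1.5425370
R_{3,3} = -1.5425370 + (-1.5425370 − (-1.5420909))/63 = -1.5425441

-1.54254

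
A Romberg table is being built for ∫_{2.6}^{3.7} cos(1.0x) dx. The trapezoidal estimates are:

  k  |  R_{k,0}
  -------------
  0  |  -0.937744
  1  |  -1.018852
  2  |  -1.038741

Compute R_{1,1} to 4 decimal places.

R_{1,1} = (4·(-1.018852) − (-0.937744)) / 3 = -1.045888
(Column j=1 coincides with Simpson's rule on the same nodes.)

-1.0459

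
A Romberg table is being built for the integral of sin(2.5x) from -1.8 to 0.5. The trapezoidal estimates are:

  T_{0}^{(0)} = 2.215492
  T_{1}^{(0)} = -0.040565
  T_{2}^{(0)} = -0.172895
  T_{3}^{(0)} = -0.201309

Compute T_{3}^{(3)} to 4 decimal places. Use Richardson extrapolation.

-0.2109

Richardson extrapolation on the trapezoidal column (denominator 4−1=3):
T_{1}^{(1)} = (4·(-0.040565) − 2.215492) / 3 = -0.792584
T_{2}^{(1)} = (4·(-0.172895) − (-0.040565)) / 3 = -0.217005
T_{3}^{(1)} = (4·(-0.201309) − (-0.172895)) / 3 = -0.210780
T_{2}^{(2)} = (16·(-0.217005) − (-0.792584)) / 15 = -0.178633
T_{3}^{(2)} = (16·(-0.210780) − (-0.217005)) / 15 = -0.210365
T_{3}^{(3)} = -0.210365 + (-0.210365 − (-0.178633))/63 = -0.210869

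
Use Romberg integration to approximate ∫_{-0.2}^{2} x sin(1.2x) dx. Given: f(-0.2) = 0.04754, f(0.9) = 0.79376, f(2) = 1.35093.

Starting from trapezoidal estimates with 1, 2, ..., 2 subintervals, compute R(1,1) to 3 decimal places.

R(0,0) (trapezoid, 1 panel, h=2.2000): 1.53832
R(1,0) (trapezoid, 2 panels, h=1.1000): 1.64229
R(1,1) = 1.64229 + (1.64229 − 1.53832)/3 = 1.67695

1.677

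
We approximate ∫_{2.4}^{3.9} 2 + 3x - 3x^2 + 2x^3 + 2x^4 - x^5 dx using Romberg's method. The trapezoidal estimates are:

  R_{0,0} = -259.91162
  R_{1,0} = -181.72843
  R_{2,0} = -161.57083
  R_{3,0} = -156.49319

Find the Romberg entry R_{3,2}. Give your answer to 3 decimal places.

Richardson extrapolation on the trapezoidal column (denominator 4−1=3):
R_{2,1} = -161.57083 + (-161.57083 − (-181.72843))/3 = -154.85163
R_{3,1} = (4·(-156.49319) − (-161.57083)) / 3 = -154.80064
R_{3,2} = (16·(-154.80064) − (-154.85163)) / 15 = -154.79724

-154.797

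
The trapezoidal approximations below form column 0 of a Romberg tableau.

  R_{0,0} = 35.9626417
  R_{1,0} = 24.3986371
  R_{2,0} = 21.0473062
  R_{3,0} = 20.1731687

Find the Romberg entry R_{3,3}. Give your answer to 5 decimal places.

Richardson extrapolation on the trapezoidal column (denominator 4−1=3):
R_{1,1} = (4·24.3986371 − 35.9626417) / 3 = 20.5439689
R_{2,1} = (4·21.0473062 − 24.3986371) / 3 = 19.9301959
R_{3,1} = (4·20.1731687 − 21.0473062) / 3 = 19.8817895
R_{2,2} = 19.9301959 + (19.9301959 − 20.5439689)/15 = 19.8892777
R_{3,2} = 19.8817895 + (19.8817895 − 19.9301959)/15 = 19.8785624
R_{3,3} = 19.8785624 + (19.8785624 − 19.8892777)/63 = 19.8783923

19.87839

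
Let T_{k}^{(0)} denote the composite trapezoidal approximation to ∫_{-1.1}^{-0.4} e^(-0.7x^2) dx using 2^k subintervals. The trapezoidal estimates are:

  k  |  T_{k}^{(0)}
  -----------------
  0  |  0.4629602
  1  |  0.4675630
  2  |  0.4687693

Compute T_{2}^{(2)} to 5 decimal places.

T_{1}^{(1)} = (4·0.4675630 − 0.4629602) / 3 = 0.4690973
T_{2}^{(1)} = 0.4687693 + (0.4687693 − 0.4675630)/3 = 0.4691714
T_{2}^{(2)} = (16·0.4691714 − 0.4690973) / 15 = 0.4691763

0.46918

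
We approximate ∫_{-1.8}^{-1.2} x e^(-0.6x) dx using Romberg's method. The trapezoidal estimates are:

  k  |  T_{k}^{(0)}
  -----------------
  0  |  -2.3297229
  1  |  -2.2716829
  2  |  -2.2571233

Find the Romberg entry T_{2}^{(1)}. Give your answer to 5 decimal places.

T_{2}^{(1)} = -2.2571233 + (-2.2571233 − (-2.2716829))/3 = -2.2522701
(Column j=1 coincides with Simpson's rule on the same nodes.)

-2.25227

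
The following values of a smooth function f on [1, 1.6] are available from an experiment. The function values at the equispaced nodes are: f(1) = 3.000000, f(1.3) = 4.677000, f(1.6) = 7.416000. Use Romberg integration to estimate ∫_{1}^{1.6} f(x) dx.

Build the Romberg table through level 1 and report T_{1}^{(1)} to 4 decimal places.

T_{0}^{(0)} (trapezoid, 1 panel, h=0.6000): 3.124800
T_{1}^{(0)} (trapezoid, 2 panels, h=0.3000): 2.965500
T_{1}^{(1)} = 2.965500 + (2.965500 − 3.124800)/3 = 2.912400

2.9124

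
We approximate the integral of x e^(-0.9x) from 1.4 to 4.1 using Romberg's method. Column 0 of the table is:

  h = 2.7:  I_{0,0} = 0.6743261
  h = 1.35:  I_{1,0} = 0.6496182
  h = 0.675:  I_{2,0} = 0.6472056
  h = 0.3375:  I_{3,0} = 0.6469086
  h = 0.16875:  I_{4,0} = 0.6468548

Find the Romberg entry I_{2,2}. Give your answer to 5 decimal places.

Richardson extrapolation on the trapezoidal column (denominator 4−1=3):
I_{1,1} = 0.6496182 + (0.6496182 − 0.6743261)/3 = 0.6413822
I_{2,1} = (4·0.6472056 − 0.6496182) / 3 = 0.6464014
I_{2,2} = 0.6464014 + (0.6464014 − 0.6413822)/15 = 0.6467360

0.64674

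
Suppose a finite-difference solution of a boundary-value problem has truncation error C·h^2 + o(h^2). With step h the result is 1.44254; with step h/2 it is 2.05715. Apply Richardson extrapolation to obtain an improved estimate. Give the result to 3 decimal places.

2.262

The leading error scales as h^2; refining by a factor of 2 reduces it by 2^2 = 4.
Extrapolated value = (4·A(h/2) − A(h)) / (4 − 1)
= (4·2.05715 − 1.44254) / 3
= 6.78606 / 3 = 2.26202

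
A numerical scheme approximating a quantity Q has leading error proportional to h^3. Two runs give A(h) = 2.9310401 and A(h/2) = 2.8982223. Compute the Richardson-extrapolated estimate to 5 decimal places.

Extrapolated value = (8·A(h/2) − A(h)) / (8 − 1)
= (8·2.8982223 − 2.9310401) / 7
= 20.2547383 / 7 = 2.8935340

2.89353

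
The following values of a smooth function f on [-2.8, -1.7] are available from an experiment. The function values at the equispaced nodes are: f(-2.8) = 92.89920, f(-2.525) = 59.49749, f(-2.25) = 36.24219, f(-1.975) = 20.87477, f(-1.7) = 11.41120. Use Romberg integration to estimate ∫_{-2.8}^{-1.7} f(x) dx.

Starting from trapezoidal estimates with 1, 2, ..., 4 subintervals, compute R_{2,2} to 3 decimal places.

R_{0,0} (trapezoid, 1 panel, h=1.1000): 57.37072
R_{1,0} (trapezoid, 2 panels, h=0.5500): 48.61856
R_{2,0} (trapezoid, 4 panels, h=0.2750): 46.41165
R_{1,1} = 48.61856 + (48.61856 − 57.37072)/3 = 45.70117
R_{2,1} = 46.41165 + (46.41165 − 48.61856)/3 = 45.67601
R_{2,2} = 45.67601 + (45.67601 − 45.70117)/15 = 45.67433

45.674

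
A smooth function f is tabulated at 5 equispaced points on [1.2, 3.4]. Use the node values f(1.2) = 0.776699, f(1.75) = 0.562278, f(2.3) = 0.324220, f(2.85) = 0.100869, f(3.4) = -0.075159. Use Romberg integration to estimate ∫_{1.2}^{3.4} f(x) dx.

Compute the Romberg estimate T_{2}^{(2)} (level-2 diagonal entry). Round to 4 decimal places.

0.7339

T_{0}^{(0)} (trapezoid, 1 panel, h=2.2000): 0.771694
T_{1}^{(0)} (trapezoid, 2 panels, h=1.1000): 0.742489
T_{2}^{(0)} (trapezoid, 4 panels, h=0.5500): 0.735975
T_{1}^{(1)} = 0.742489 + (0.742489 − 0.771694)/3 = 0.732754
T_{2}^{(1)} = 0.735975 + (0.735975 − 0.742489)/3 = 0.733804
T_{2}^{(2)} = 0.733804 + (0.733804 − 0.732754)/15 = 0.733874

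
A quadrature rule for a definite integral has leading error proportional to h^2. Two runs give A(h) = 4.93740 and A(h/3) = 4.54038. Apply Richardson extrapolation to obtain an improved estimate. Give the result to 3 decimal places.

The leading error scales as h^2; refining by a factor of 3 reduces it by 3^2 = 9.
Extrapolated value = (9·A(h/3) − A(h)) / (9 − 1)
= (9·4.54038 − 4.93740) / 8
= 35.92602 / 8 = 4.49075

4.491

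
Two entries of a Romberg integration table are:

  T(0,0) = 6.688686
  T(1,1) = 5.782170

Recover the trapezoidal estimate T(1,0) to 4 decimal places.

6.0088

From T(1,1) = (4·T(1,0) − T(0,0))/3, solve for T(1,0):
4·T(1,0) = 3·5.782170 + 6.688686 = 24.035196
T(1,0) = 6.008799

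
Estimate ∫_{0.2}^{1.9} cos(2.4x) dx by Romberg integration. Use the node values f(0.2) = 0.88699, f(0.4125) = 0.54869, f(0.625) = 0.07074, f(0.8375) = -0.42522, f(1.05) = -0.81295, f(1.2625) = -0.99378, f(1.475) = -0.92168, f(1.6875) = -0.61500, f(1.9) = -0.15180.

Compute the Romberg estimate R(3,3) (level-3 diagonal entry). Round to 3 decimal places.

-0.604

R(0,0) (trapezoid, 1 panel, h=1.7000): 0.62491
R(1,0) (trapezoid, 2 panels, h=0.8500): -0.37855
R(2,0) (trapezoid, 4 panels, h=0.4250): -0.55093
R(3,0) (trapezoid, 8 panels, h=0.2125): -0.59109
R(1,1) = -0.37855 + (-0.37855 − 0.62491)/3 = -0.71304
R(2,1) = -0.55093 + (-0.55093 − (-0.37855))/3 = -0.60839
R(3,1) = -0.59109 + (-0.59109 − (-0.55093))/3 = -0.60448
R(2,2) = -0.60839 + (-0.60839 − (-0.71304))/15 = -0.60141
R(3,2) = -0.60448 + (-0.60448 − (-0.60839))/15 = -0.60422
R(3,3) = -0.60422 + (-0.60422 − (-0.60141))/63 = -0.60426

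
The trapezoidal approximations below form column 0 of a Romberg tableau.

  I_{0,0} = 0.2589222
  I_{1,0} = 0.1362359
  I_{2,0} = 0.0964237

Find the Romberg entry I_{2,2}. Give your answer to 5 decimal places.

0.08234

I_{1,1} = (4·0.1362359 − 0.2589222) / 3 = 0.0953405
I_{2,1} = 0.0964237 + (0.0964237 − 0.1362359)/3 = 0.0831530
I_{2,2} = 0.0831530 + (0.0831530 − 0.0953405)/15 = 0.0823405
(Column j=1 coincides with Simpson's rule on the same nodes.)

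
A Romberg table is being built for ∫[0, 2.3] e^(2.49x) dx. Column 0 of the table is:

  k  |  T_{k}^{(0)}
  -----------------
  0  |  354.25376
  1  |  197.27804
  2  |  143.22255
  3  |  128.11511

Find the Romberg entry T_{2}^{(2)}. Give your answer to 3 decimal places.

Richardson extrapolation on the trapezoidal column (denominator 4−1=3):
T_{1}^{(1)} = (4·197.27804 − 354.25376) / 3 = 144.95280
T_{2}^{(1)} = (4·143.22255 − 197.27804) / 3 = 125.20405
T_{2}^{(2)} = (16·125.20405 − 144.95280) / 15 = 123.88747

123.887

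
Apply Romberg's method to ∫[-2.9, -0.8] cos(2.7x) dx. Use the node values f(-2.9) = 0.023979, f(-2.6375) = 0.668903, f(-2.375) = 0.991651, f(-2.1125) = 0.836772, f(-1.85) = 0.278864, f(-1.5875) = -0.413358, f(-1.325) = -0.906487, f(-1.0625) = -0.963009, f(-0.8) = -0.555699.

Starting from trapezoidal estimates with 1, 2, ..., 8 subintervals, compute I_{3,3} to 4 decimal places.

I_{0,0} (trapezoid, 1 panel, h=2.1000): -0.558306
I_{1,0} (trapezoid, 2 panels, h=1.0500): 0.013654
I_{2,0} (trapezoid, 4 panels, h=0.5250): 0.051538
I_{3,0} (trapezoid, 8 panels, h=0.2625): 0.059712
I_{1,1} = 0.013654 + (0.013654 − (-0.558306))/3 = 0.204307
I_{2,1} = 0.051538 + (0.051538 − 0.013654)/3 = 0.064166
I_{3,1} = 0.059712 + (0.059712 − 0.051538)/3 = 0.062437
I_{2,2} = 0.064166 + (0.064166 − 0.204307)/15 = 0.054823
I_{3,2} = 0.062437 + (0.062437 − 0.064166)/15 = 0.062322
I_{3,3} = 0.062322 + (0.062322 − 0.054823)/63 = 0.062441

0.0624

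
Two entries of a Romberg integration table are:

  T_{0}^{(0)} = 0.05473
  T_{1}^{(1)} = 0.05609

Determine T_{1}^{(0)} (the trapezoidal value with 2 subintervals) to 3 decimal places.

0.056

From T_{1}^{(1)} = (4·T_{1}^{(0)} − T_{0}^{(0)})/3, solve for T_{1}^{(0)}:
4·T_{1}^{(0)} = 3·0.05609 + 0.05473 = 0.22300
T_{1}^{(0)} = 0.05575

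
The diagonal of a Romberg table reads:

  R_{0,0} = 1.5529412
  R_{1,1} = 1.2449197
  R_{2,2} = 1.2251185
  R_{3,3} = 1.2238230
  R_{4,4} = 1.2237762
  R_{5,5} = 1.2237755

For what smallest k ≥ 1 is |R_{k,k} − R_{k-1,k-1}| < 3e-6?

k = 5

|R_{1,1} − R_{0,0}| = 0.3080215 ≥ 3e-6
|R_{2,2} − R_{1,1}| = 0.0198012 ≥ 3e-6
|R_{3,3} − R_{2,2}| = 0.0012955 ≥ 3e-6
|R_{4,4} − R_{3,3}| = 0.0000468 ≥ 3e-6
|R_{5,5} − R_{4,4}| = 0.0000007 < 3e-6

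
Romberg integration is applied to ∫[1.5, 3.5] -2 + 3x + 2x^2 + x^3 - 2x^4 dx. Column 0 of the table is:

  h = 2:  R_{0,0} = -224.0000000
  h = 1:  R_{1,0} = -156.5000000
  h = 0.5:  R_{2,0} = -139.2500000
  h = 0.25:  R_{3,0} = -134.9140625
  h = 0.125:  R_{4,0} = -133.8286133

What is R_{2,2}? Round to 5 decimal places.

-133.46667

R_{1,1} = (4·(-156.5000000) − (-224.0000000)) / 3 = -134.0000000
R_{2,1} = -139.2500000 + (-139.2500000 − (-156.5000000))/3 = -133.5000000
R_{2,2} = (16·(-133.5000000) − (-134.0000000)) / 15 = -133.4666667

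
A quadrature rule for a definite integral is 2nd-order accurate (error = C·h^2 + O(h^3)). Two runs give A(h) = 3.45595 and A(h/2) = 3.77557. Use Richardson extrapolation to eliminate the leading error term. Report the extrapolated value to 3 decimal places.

Extrapolated value = (4·A(h/2) − A(h)) / (4 − 1)
= (4·3.77557 − 3.45595) / 3
= 11.64633 / 3 = 3.88211

3.882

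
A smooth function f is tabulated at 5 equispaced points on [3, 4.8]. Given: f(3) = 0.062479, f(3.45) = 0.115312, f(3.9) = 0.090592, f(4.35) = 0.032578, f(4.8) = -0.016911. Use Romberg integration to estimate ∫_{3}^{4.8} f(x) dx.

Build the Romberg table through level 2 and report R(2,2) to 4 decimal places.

R(0,0) (trapezoid, 1 panel, h=1.8000): 0.041011
R(1,0) (trapezoid, 2 panels, h=0.9000): 0.102038
R(2,0) (trapezoid, 4 panels, h=0.4500): 0.117570
R(1,1) = 0.102038 + (0.102038 − 0.041011)/3 = 0.122380
R(2,1) = 0.117570 + (0.117570 − 0.102038)/3 = 0.122747
R(2,2) = 0.122747 + (0.122747 − 0.122380)/15 = 0.122771

0.1228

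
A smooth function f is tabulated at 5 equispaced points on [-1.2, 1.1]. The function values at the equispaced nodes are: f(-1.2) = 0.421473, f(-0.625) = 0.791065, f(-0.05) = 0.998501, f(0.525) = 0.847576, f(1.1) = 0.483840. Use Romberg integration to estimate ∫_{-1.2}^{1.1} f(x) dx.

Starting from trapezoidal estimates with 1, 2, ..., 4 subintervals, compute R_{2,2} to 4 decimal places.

R_{0,0} (trapezoid, 1 panel, h=2.3000): 1.041110
R_{1,0} (trapezoid, 2 panels, h=1.1500): 1.668831
R_{2,0} (trapezoid, 4 panels, h=0.5750): 1.776634
R_{1,1} = 1.668831 + (1.668831 − 1.041110)/3 = 1.878071
R_{2,1} = 1.776634 + (1.776634 − 1.668831)/3 = 1.812568
R_{2,2} = 1.812568 + (1.812568 − 1.878071)/15 = 1.808201

1.8082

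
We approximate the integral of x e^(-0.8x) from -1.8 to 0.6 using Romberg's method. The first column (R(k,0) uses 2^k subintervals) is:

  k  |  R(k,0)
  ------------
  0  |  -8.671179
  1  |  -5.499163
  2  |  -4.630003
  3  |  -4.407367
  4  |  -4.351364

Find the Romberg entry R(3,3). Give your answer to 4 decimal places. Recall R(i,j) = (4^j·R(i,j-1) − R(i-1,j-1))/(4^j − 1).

Richardson extrapolation on the trapezoidal column (denominator 4−1=3):
R(1,1) = (4·(-5.499163) − (-8.671179)) / 3 = -4.441824
R(2,1) = (4·(-4.630003) − (-5.499163)) / 3 = -4.340283
R(3,1) = (4·(-4.407367) − (-4.630003)) / 3 = -4.333155
R(2,2) = (16·(-4.340283) − (-4.441824)) / 15 = -4.333514
R(3,2) = (16·(-4.333155) − (-4.340283)) / 15 = -4.332680
R(3,3) = -4.332680 + (-4.332680 − (-4.333514))/63 = -4.332667

-4.3327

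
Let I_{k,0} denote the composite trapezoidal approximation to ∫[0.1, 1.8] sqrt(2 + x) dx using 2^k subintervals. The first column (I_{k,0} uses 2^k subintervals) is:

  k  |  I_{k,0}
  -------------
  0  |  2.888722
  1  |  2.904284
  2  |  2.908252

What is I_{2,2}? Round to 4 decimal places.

2.9096

Richardson extrapolation on the trapezoidal column (denominator 4−1=3):
I_{1,1} = (4·2.904284 − 2.888722) / 3 = 2.909471
I_{2,1} = 2.908252 + (2.908252 − 2.904284)/3 = 2.909575
I_{2,2} = (16·2.909575 − 2.909471) / 15 = 2.909582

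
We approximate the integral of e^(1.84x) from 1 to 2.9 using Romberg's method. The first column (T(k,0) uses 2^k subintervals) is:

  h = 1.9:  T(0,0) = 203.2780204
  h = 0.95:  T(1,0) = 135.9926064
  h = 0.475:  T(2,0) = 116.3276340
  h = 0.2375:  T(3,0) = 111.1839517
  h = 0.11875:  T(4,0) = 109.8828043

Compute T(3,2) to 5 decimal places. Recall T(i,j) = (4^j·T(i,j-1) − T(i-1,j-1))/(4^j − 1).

109.44917

T(2,1) = 116.3276340 + (116.3276340 − 135.9926064)/3 = 109.7726432
T(3,1) = 111.1839517 + (111.1839517 − 116.3276340)/3 = 109.4693909
T(3,2) = (16·109.4693909 − 109.7726432) / 15 = 109.4491741
(Column j=1 coincides with Simpson's rule on the same nodes.)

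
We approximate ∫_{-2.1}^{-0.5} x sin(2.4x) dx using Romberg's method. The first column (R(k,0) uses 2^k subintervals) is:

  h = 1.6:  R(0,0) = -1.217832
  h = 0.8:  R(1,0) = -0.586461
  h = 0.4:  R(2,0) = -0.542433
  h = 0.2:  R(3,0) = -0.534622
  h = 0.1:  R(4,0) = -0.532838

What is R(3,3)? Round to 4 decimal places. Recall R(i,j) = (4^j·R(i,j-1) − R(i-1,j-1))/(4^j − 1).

-0.5322

Richardson extrapolation on the trapezoidal column (denominator 4−1=3):
R(1,1) = -0.586461 + (-0.586461 − (-1.217832))/3 = -0.376004
R(2,1) = -0.542433 + (-0.542433 − (-0.586461))/3 = -0.527757
R(3,1) = (4·(-0.534622) − (-0.542433)) / 3 = -0.532018
R(2,2) = -0.527757 + (-0.527757 − (-0.376004))/15 = -0.537874
R(3,2) = -0.532018 + (-0.532018 − (-0.527757))/15 = -0.532302
R(3,3) = (64·(-0.532302) − (-0.537874)) / 63 = -0.532214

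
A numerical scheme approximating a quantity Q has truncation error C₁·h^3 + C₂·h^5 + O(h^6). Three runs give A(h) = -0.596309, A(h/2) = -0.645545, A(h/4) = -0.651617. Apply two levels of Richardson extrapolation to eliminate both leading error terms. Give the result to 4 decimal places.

First eliminate the h^3 term (factor 2^3 = 8):
  B₁ = (8·(-0.645545) − (-0.596309))/7 = -0.652579
  B₂ = (8·(-0.651617) − (-0.645545))/7 = -0.652484
Then eliminate the h^5 term (factor 2^5 = 32):
  (32·(-0.652484) − (-0.652579))/31 = -0.652481

-0.6525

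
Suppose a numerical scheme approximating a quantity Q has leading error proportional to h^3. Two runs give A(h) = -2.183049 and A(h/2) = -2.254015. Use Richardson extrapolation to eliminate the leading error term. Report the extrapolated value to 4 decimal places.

Extrapolated value = (8·A(h/2) − A(h)) / (8 − 1)
= (8·(-2.254015) − (-2.183049)) / 7
= -15.849071 / 7 = -2.264153

-2.2642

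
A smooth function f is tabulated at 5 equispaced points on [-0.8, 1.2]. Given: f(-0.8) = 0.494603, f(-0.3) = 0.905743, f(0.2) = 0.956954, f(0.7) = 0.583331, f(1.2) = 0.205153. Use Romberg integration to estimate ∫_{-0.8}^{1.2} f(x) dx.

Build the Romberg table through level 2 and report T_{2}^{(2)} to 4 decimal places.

T_{0}^{(0)} (trapezoid, 1 panel, h=2.0000): 0.699756
T_{1}^{(0)} (trapezoid, 2 panels, h=1.0000): 1.306832
T_{2}^{(0)} (trapezoid, 4 panels, h=0.5000): 1.397953
T_{1}^{(1)} = 1.306832 + (1.306832 − 0.699756)/3 = 1.509191
T_{2}^{(1)} = 1.397953 + (1.397953 − 1.306832)/3 = 1.428327
T_{2}^{(2)} = 1.428327 + (1.428327 − 1.509191)/15 = 1.422936

1.4229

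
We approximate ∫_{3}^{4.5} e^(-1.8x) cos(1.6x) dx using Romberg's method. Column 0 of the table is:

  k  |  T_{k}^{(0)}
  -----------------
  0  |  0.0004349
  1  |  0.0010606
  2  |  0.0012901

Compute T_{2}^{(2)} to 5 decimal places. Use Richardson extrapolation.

0.00137

Richardson extrapolation on the trapezoidal column (denominator 4−1=3):
T_{1}^{(1)} = (4·0.0010606 − 0.0004349) / 3 = 0.0012692
T_{2}^{(1)} = (4·0.0012901 − 0.0010606) / 3 = 0.0013666
T_{2}^{(2)} = (16·0.0013666 − 0.0012692) / 15 = 0.0013731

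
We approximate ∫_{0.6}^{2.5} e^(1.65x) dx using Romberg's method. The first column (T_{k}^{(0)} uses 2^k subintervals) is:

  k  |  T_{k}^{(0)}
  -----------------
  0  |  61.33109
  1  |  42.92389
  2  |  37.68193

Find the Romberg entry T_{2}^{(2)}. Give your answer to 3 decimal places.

35.878

Richardson extrapolation on the trapezoidal column (denominator 4−1=3):
T_{1}^{(1)} = 42.92389 + (42.92389 − 61.33109)/3 = 36.78816
T_{2}^{(1)} = (4·37.68193 − 42.92389) / 3 = 35.93461
T_{2}^{(2)} = 35.93461 + (35.93461 − 36.78816)/15 = 35.87771
(Column j=1 coincides with Simpson's rule on the same nodes.)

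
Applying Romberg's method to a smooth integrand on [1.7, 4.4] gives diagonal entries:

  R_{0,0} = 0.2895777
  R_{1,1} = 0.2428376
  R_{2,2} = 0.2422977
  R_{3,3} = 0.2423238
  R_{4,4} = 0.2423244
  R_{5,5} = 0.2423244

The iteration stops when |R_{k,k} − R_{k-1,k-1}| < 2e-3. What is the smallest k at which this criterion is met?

|R_{1,1} − R_{0,0}| = 0.0467401 ≥ 2e-3
|R_{2,2} − R_{1,1}| = 0.0005399 < 2e-3

k = 2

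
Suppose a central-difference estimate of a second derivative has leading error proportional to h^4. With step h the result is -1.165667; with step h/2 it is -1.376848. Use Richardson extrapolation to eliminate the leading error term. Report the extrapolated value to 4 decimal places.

-1.3909

Extrapolated value = (16·A(h/2) − A(h)) / (16 − 1)
= (16·(-1.376848) − (-1.165667)) / 15
= -20.863901 / 15 = -1.390927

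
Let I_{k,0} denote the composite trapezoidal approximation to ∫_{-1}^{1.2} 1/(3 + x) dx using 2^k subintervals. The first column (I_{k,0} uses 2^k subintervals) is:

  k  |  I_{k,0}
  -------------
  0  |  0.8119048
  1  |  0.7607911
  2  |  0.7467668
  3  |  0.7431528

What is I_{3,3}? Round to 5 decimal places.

I_{1,1} = (4·0.7607911 − 0.8119048) / 3 = 0.7437532
I_{2,1} = 0.7467668 + (0.7467668 − 0.7607911)/3 = 0.7420920
I_{3,1} = 0.7431528 + (0.7431528 − 0.7467668)/3 = 0.7419481
I_{2,2} = 0.7420920 + (0.7420920 − 0.7437532)/15 = 0.7419813
I_{3,2} = (16·0.7419481 − 0.7420920) / 15 = 0.7419385
I_{3,3} = (64·0.7419385 − 0.7419813) / 63 = 0.7419378

0.74194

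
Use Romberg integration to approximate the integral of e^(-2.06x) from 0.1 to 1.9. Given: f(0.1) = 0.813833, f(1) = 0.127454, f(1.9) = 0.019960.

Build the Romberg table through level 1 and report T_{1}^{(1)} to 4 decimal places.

T_{0}^{(0)} (trapezoid, 1 panel, h=1.8000): 0.750414
T_{1}^{(0)} (trapezoid, 2 panels, h=0.9000): 0.489915
T_{1}^{(1)} = 0.489915 + (0.489915 − 0.750414)/3 = 0.403082

0.4031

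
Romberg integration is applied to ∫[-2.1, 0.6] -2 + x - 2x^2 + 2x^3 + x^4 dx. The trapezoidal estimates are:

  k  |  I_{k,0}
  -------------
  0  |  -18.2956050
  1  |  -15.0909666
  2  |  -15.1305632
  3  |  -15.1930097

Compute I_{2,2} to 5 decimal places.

-15.21850

Richardson extrapolation on the trapezoidal column (denominator 4−1=3):
I_{1,1} = -15.0909666 + (-15.0909666 − (-18.2956050))/3 = -14.0227538
I_{2,1} = -15.1305632 + (-15.1305632 − (-15.0909666))/3 = -15.1437621
I_{2,2} = (16·(-15.1437621) − (-14.0227538)) / 15 = -15.2184960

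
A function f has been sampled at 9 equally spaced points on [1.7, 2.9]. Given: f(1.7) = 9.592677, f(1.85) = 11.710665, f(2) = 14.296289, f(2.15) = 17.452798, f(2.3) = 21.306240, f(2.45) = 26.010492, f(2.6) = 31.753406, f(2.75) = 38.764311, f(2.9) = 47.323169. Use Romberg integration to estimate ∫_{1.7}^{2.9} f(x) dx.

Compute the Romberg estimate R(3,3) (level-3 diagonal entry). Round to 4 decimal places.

R(0,0) (trapezoid, 1 panel, h=1.2000): 34.149508
R(1,0) (trapezoid, 2 panels, h=0.6000): 29.858498
R(2,0) (trapezoid, 4 panels, h=0.3000): 28.744157
R(3,0) (trapezoid, 8 panels, h=0.1500): 28.462819
R(1,1) = 29.858498 + (29.858498 − 34.149508)/3 = 28.428161
R(2,1) = 28.744157 + (28.744157 − 29.858498)/3 = 28.372710
R(3,1) = 28.462819 + (28.462819 − 28.744157)/3 = 28.369040
R(2,2) = 28.372710 + (28.372710 − 28.428161)/15 = 28.369013
R(3,2) = 28.369040 + (28.369040 − 28.372710)/15 = 28.368795
R(3,3) = 28.368795 + (28.368795 − 28.369013)/63 = 28.368792

28.3688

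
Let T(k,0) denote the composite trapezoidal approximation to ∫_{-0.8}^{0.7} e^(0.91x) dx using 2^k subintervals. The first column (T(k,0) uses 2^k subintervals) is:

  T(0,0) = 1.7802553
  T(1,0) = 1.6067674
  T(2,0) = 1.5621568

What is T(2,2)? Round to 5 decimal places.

T(1,1) = 1.6067674 + (1.6067674 − 1.7802553)/3 = 1.5489381
T(2,1) = (4·1.5621568 − 1.6067674) / 3 = 1.5472866
T(2,2) = 1.5472866 + (1.5472866 − 1.5489381)/15 = 1.5471765

1.54718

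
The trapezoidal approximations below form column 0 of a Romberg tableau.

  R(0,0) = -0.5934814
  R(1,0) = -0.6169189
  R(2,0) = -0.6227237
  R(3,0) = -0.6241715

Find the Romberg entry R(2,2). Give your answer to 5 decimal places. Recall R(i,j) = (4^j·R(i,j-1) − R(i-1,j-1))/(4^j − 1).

Richardson extrapolation on the trapezoidal column (denominator 4−1=3):
R(1,1) = -0.6169189 + (-0.6169189 − (-0.5934814))/3 = -0.6247314
R(2,1) = (4·(-0.6227237) − (-0.6169189)) / 3 = -0.6246586
R(2,2) = (16·(-0.6246586) − (-0.6247314)) / 15 = -0.6246537

-0.62465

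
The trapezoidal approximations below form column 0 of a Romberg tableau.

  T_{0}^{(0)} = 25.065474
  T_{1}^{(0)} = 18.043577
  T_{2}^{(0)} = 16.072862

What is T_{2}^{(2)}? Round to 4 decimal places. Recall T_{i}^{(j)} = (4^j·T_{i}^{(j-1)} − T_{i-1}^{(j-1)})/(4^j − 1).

Richardson extrapolation on the trapezoidal column (denominator 4−1=3):
T_{1}^{(1)} = 18.043577 + (18.043577 − 25.065474)/3 = 15.702945
T_{2}^{(1)} = 16.072862 + (16.072862 − 18.043577)/3 = 15.415957
T_{2}^{(2)} = 15.415957 + (15.415957 − 15.702945)/15 = 15.396824

15.3968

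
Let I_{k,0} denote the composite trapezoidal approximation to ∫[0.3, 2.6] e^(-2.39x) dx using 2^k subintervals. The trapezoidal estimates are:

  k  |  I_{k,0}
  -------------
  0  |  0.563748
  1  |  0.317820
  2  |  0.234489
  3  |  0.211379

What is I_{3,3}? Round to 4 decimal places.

0.2035

Richardson extrapolation on the trapezoidal column (denominator 4−1=3):
I_{1,1} = (4·0.317820 − 0.563748) / 3 = 0.235844
I_{2,1} = (4·0.234489 − 0.317820) / 3 = 0.206712
I_{3,1} = 0.211379 + (0.211379 − 0.234489)/3 = 0.203676
I_{2,2} = (16·0.206712 − 0.235844) / 15 = 0.204770
I_{3,2} = (16·0.203676 − 0.206712) / 15 = 0.203474
I_{3,3} = (64·0.203474 − 0.204770) / 63 = 0.203453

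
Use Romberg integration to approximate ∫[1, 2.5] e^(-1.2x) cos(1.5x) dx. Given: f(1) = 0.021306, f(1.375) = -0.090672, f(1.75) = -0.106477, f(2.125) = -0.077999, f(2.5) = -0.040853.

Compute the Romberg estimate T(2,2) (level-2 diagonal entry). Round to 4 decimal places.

-0.1135

T(0,0) (trapezoid, 1 panel, h=1.5000): -0.014660
T(1,0) (trapezoid, 2 panels, h=0.7500): -0.087188
T(2,0) (trapezoid, 4 panels, h=0.3750): -0.106846
T(1,1) = -0.087188 + (-0.087188 − (-0.014660))/3 = -0.111364
T(2,1) = -0.106846 + (-0.106846 − (-0.087188))/3 = -0.113399
T(2,2) = -0.113399 + (-0.113399 − (-0.111364))/15 = -0.113535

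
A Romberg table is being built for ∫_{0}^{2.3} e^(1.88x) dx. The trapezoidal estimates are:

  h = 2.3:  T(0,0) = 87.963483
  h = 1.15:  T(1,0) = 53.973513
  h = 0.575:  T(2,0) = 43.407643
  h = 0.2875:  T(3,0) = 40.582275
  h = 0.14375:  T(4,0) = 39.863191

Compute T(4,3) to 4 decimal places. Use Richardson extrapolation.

T(2,1) = (4·43.407643 − 53.973513) / 3 = 39.885686
T(3,1) = (4·40.582275 − 43.407643) / 3 = 39.640486
T(4,1) = 39.863191 + (39.863191 − 40.582275)/3 = 39.623496
T(3,2) = (16·39.640486 − 39.885686) / 15 = 39.624139
T(4,2) = 39.623496 + (39.623496 − 39.640486)/15 = 39.622363
T(4,3) = (64·39.622363 − 39.624139) / 63 = 39.622335

39.6223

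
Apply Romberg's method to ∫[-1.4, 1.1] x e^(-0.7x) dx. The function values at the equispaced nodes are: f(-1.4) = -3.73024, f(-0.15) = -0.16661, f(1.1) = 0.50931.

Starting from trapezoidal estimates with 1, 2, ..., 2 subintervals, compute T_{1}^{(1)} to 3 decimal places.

-1.620

T_{0}^{(0)} (trapezoid, 1 panel, h=2.5000): -4.02616
T_{1}^{(0)} (trapezoid, 2 panels, h=1.2500): -2.22134
T_{1}^{(1)} = -2.22134 + (-2.22134 − (-4.02616))/3 = -1.61973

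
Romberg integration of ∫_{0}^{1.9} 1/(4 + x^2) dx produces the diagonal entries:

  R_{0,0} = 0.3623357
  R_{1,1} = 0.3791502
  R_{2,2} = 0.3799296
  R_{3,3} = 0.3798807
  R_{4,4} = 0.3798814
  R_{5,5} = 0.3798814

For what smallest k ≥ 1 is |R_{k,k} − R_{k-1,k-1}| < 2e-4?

|R_{1,1} − R_{0,0}| = 0.0168145 ≥ 2e-4
|R_{2,2} − R_{1,1}| = 0.0007794 ≥ 2e-4
|R_{3,3} − R_{2,2}| = 0.0000489 < 2e-4

k = 3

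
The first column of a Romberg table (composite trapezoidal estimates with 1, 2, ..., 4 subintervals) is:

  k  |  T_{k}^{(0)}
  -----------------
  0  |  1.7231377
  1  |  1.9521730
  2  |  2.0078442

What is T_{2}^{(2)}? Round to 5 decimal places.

Richardson extrapolation on the trapezoidal column (denominator 4−1=3):
T_{1}^{(1)} = (4·1.9521730 − 1.7231377) / 3 = 2.0285181
T_{2}^{(1)} = (4·2.0078442 − 1.9521730) / 3 = 2.0264013
T_{2}^{(2)} = (16·2.0264013 − 2.0285181) / 15 = 2.0262602
(Column j=1 coincides with Simpson's rule on the same nodes.)

2.02626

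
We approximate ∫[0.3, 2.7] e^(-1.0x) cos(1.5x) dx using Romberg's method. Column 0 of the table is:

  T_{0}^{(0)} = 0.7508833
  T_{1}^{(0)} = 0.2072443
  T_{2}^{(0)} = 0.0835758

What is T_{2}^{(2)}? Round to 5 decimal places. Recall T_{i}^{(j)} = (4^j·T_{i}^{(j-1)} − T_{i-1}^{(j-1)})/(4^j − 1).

T_{1}^{(1)} = 0.2072443 + (0.2072443 − 0.7508833)/3 = 0.0260313
T_{2}^{(1)} = 0.0835758 + (0.0835758 − 0.2072443)/3 = 0.0423530
T_{2}^{(2)} = 0.0423530 + (0.0423530 − 0.0260313)/15 = 0.0434411

0.04344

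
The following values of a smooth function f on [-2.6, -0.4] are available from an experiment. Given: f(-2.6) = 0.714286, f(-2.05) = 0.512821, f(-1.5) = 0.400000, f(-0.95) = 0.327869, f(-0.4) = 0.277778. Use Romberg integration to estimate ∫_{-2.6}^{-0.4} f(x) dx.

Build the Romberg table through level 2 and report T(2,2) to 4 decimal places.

0.9447

T(0,0) (trapezoid, 1 panel, h=2.2000): 1.091270
T(1,0) (trapezoid, 2 panels, h=1.1000): 0.985635
T(2,0) (trapezoid, 4 panels, h=0.5500): 0.955197
T(1,1) = 0.985635 + (0.985635 − 1.091270)/3 = 0.950423
T(2,1) = 0.955197 + (0.955197 − 0.985635)/3 = 0.945051
T(2,2) = 0.945051 + (0.945051 − 0.950423)/15 = 0.944693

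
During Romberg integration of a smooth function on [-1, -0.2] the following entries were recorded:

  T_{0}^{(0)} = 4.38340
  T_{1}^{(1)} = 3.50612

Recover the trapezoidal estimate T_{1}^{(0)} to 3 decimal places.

From T_{1}^{(1)} = (4·T_{1}^{(0)} − T_{0}^{(0)})/3, solve for T_{1}^{(0)}:
4·T_{1}^{(0)} = 3·3.50612 + 4.38340 = 14.90176
T_{1}^{(0)} = 3.72544

3.725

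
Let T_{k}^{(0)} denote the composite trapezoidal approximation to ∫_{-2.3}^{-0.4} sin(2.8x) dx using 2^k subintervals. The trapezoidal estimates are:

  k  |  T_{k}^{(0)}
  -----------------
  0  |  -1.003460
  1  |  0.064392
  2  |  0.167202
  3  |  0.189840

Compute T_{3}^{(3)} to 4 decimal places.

Richardson extrapolation on the trapezoidal column (denominator 4−1=3):
T_{1}^{(1)} = (4·0.064392 − (-1.003460)) / 3 = 0.420343
T_{2}^{(1)} = (4·0.167202 − 0.064392) / 3 = 0.201472
T_{3}^{(1)} = (4·0.189840 − 0.167202) / 3 = 0.197386
T_{2}^{(2)} = (16·0.201472 − 0.420343) / 15 = 0.186881
T_{3}^{(2)} = 0.197386 + (0.197386 − 0.201472)/15 = 0.197114
T_{3}^{(3)} = (64·0.197114 − 0.186881) / 63 = 0.197276

0.1973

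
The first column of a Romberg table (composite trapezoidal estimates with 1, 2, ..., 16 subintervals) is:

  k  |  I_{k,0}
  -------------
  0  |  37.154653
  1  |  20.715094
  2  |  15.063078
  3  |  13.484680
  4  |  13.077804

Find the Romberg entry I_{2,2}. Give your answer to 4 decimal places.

I_{1,1} = 20.715094 + (20.715094 − 37.154653)/3 = 15.235241
I_{2,1} = (4·15.063078 − 20.715094) / 3 = 13.179073
I_{2,2} = (16·13.179073 − 15.235241) / 15 = 13.041995

13.0420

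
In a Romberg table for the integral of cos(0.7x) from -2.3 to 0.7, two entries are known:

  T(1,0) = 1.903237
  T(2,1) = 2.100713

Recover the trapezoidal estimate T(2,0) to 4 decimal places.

From T(2,1) = (4·T(2,0) − T(1,0))/3, solve for T(2,0):
4·T(2,0) = 3·2.100713 + 1.903237 = 8.205376
T(2,0) = 2.051344

2.0513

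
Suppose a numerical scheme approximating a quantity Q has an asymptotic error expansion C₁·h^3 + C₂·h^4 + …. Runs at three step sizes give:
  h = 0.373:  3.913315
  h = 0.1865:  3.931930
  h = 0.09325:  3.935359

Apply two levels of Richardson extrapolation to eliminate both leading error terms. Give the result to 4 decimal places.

3.9359

First eliminate the h^3 term (factor 2^3 = 8):
  B₁ = (8·3.931930 − 3.913315)/7 = 3.934589
  B₂ = (8·3.935359 − 3.931930)/7 = 3.935849
Then eliminate the h^4 term (factor 2^4 = 16):
  (16·3.935849 − 3.934589)/15 = 3.935933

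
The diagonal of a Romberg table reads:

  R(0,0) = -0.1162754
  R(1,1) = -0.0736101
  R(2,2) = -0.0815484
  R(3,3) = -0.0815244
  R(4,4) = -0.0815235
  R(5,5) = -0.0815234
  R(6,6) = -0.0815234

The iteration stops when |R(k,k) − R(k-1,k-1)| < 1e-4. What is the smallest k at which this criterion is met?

|R(1,1) − R(0,0)| = 0.0426653 ≥ 1e-4
|R(2,2) − R(1,1)| = 0.0079383 ≥ 1e-4
|R(3,3) − R(2,2)| = 0.0000240 < 1e-4

k = 3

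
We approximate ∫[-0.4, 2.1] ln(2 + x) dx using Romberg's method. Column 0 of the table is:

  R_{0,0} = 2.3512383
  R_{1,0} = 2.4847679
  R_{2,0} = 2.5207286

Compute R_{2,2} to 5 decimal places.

R_{1,1} = (4·2.4847679 − 2.3512383) / 3 = 2.5292778
R_{2,1} = 2.5207286 + (2.5207286 − 2.4847679)/3 = 2.5327155
R_{2,2} = 2.5327155 + (2.5327155 − 2.5292778)/15 = 2.5329447
(Column j=1 coincides with Simpson's rule on the same nodes.)

2.53294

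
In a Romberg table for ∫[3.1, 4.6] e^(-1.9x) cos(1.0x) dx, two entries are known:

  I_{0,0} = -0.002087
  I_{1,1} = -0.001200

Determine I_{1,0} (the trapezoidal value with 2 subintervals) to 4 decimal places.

-0.0014

From I_{1,1} = (4·I_{1,0} − I_{0,0})/3, solve for I_{1,0}:
4·I_{1,0} = 3·(-0.001200) + (-0.002087) = -0.005687
I_{1,0} = -0.001422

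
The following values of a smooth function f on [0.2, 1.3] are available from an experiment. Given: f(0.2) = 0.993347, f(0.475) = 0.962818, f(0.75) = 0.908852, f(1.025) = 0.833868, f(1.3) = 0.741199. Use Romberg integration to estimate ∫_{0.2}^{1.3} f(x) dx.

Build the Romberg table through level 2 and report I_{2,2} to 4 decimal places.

I_{0,0} (trapezoid, 1 panel, h=1.1000): 0.954000
I_{1,0} (trapezoid, 2 panels, h=0.5500): 0.976869
I_{2,0} (trapezoid, 4 panels, h=0.2750): 0.982523
I_{1,1} = 0.976869 + (0.976869 − 0.954000)/3 = 0.984492
I_{2,1} = 0.982523 + (0.982523 − 0.976869)/3 = 0.984408
I_{2,2} = 0.984408 + (0.984408 − 0.984492)/15 = 0.984402

0.9844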